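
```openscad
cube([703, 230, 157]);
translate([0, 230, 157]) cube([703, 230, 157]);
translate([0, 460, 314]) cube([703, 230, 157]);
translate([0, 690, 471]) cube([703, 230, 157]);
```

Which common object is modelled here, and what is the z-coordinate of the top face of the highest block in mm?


A staircase. The total rise is 628 mm.

4 identical blocks, each offset up and back from the previous — a staircase. Each step is 157 mm tall and there are 4 of them, so the total rise is 4 × 157 = 628 mm.


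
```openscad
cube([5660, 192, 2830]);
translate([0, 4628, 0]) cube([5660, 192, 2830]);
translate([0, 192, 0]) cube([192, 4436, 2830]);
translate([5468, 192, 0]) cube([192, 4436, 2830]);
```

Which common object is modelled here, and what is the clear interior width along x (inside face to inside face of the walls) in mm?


A house (or room) frame. The interior width is 5276 mm.

Four 2830 mm walls enclosing a rectangle with no floor or roof — a room or house frame. Outside width is 5660 mm and wall thickness is 192 mm, so the interior width is 5660 − 2 × 192 = 5276 mm.


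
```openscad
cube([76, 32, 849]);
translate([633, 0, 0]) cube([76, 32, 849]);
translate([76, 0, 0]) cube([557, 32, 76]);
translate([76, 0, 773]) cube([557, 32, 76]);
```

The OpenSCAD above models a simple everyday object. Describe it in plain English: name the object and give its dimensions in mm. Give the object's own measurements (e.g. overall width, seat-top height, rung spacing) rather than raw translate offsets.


A rectangular picture frame lying in the x–z plane (depth along y). The opening is 557 mm wide (x) by 697 mm tall (z), surrounded by a border 76 mm wide on all four sides. The frame is 32 mm deep and is made of two full-height vertical stiles with two horizontal rails fitted between them.


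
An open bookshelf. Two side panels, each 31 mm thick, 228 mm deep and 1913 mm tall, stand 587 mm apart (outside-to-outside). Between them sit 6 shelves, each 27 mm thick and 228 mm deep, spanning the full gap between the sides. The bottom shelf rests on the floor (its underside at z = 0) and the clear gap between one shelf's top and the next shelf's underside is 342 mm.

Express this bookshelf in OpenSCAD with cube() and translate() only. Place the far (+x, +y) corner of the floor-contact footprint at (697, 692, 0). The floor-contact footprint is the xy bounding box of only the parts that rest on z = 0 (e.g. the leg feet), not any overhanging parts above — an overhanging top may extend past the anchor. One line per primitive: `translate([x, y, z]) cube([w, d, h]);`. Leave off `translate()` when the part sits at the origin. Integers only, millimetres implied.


translate([110, 464, 0]) cube([31, 228, 1913]);
translate([666, 464, 0]) cube([31, 228, 1913]);
translate([141, 464, 0]) cube([525, 228, 27]);
translate([141, 464, 369]) cube([525, 228, 27]);
translate([141, 464, 738]) cube([525, 228, 27]);
translate([141, 464, 1107]) cube([525, 228, 27]);
translate([141, 464, 1476]) cube([525, 228, 27]);
translate([141, 464, 1845]) cube([525, 228, 27]);


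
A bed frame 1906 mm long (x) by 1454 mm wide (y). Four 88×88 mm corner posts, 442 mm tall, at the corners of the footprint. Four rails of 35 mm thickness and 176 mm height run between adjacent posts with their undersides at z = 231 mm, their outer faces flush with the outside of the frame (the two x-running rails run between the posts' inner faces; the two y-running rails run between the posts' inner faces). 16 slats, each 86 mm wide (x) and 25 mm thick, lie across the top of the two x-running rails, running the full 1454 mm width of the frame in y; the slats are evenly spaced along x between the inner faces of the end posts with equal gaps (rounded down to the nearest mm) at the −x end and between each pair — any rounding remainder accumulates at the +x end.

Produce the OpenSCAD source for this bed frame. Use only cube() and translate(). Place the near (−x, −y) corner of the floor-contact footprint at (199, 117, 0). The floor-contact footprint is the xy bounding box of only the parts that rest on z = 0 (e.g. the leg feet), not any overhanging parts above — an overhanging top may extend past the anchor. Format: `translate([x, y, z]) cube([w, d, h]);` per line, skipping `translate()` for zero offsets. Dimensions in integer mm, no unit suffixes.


translate([199, 117, 0]) cube([88, 88, 442]);
translate([199, 1483, 0]) cube([88, 88, 442]);
translate([2017, 117, 0]) cube([88, 88, 442]);
translate([2017, 1483, 0]) cube([88, 88, 442]);
translate([287, 117, 231]) cube([1730, 35, 176]);
translate([287, 1536, 231]) cube([1730, 35, 176]);
translate([199, 205, 231]) cube([35, 1278, 176]);
translate([2070, 205, 231]) cube([35, 1278, 176]);
translate([307, 117, 407]) cube([86, 1454, 25]);
translate([413, 117, 407]) cube([86, 1454, 25]);
translate([519, 117, 407]) cube([86, 1454, 25]);
translate([625, 117, 407]) cube([86, 1454, 25]);
translate([731, 117, 407]) cube([86, 1454, 25]);
translate([837, 117, 407]) cube([86, 1454, 25]);
translate([943, 117, 407]) cube([86, 1454, 25]);
translate([1049, 117, 407]) cube([86, 1454, 25]);
translate([1155, 117, 407]) cube([86, 1454, 25]);
translate([1261, 117, 407]) cube([86, 1454, 25]);
translate([1367, 117, 407]) cube([86, 1454, 25]);
translate([1473, 117, 407]) cube([86, 1454, 25]);
translate([1579, 117, 407]) cube([86, 1454, 25]);
translate([1685, 117, 407]) cube([86, 1454, 25]);
translate([1791, 117, 407]) cube([86, 1454, 25]);
translate([1897, 117, 407]) cube([86, 1454, 25]);


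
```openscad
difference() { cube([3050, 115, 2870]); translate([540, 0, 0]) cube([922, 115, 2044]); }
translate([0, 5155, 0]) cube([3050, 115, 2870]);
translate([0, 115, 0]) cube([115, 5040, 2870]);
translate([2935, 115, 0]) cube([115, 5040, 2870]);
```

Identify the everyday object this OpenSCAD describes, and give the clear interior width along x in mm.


A single room. The interior width is 2820 mm.

Four walls enclosing a rectangle with a door in the front wall — a room. Outside width 3050 minus two 115 mm walls gives 2820 mm.


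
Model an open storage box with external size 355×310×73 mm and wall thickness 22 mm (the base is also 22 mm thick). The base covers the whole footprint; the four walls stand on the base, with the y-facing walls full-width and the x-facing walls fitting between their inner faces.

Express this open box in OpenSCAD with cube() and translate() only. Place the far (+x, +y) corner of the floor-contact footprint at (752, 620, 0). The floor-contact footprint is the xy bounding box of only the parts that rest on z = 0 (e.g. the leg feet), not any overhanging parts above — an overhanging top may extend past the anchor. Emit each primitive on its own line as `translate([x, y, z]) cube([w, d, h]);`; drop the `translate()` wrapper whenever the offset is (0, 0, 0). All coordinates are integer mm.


translate([397, 310, 0]) cube([355, 310, 22]);
translate([397, 310, 22]) cube([355, 22, 51]);
translate([397, 598, 22]) cube([355, 22, 51]);
translate([397, 332, 22]) cube([22, 266, 51]);
translate([730, 332, 22]) cube([22, 266, 51]);


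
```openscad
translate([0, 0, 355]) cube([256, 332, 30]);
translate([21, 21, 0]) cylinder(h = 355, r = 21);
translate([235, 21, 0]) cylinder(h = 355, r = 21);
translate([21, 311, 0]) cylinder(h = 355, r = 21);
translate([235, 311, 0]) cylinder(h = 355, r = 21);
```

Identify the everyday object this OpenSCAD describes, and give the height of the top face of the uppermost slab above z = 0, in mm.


A stool. The seat height is 385 mm.

A 256×332×30 slab at z = 355 on four corner cylinders — a stool. The seat top is 355 + 30 = 385 mm.


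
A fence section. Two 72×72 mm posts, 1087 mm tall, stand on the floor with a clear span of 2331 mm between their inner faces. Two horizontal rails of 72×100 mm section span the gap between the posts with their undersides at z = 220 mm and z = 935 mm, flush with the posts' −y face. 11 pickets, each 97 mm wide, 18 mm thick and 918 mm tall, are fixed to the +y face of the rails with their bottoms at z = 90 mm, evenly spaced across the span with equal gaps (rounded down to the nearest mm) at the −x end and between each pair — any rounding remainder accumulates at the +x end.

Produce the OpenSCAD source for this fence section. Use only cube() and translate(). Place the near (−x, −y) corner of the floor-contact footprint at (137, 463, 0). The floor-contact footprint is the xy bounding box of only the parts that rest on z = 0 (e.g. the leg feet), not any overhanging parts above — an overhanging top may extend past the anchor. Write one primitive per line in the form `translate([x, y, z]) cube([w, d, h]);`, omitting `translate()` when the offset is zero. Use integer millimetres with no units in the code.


translate([137, 463, 0]) cube([72, 72, 1087]);
translate([2540, 463, 0]) cube([72, 72, 1087]);
translate([209, 463, 220]) cube([2331, 72, 100]);
translate([209, 463, 935]) cube([2331, 72, 100]);
translate([314, 535, 90]) cube([97, 18, 918]);
translate([516, 535, 90]) cube([97, 18, 918]);
translate([718, 535, 90]) cube([97, 18, 918]);
translate([920, 535, 90]) cube([97, 18, 918]);
translate([1122, 535, 90]) cube([97, 18, 918]);
translate([1324, 535, 90]) cube([97, 18, 918]);
translate([1526, 535, 90]) cube([97, 18, 918]);
translate([1728, 535, 90]) cube([97, 18, 918]);
translate([1930, 535, 90]) cube([97, 18, 918]);
translate([2132, 535, 90]) cube([97, 18, 918]);
translate([2334, 535, 90]) cube([97, 18, 918]);


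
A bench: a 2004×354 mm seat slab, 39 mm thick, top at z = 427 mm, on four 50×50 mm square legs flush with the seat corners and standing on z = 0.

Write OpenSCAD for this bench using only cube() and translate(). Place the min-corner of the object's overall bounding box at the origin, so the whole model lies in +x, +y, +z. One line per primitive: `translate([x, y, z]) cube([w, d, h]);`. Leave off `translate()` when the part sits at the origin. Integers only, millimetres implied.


translate([0, 0, 388]) cube([2004, 354, 39]);
cube([50, 50, 388]);
translate([0, 304, 0]) cube([50, 50, 388]);
translate([1954, 0, 0]) cube([50, 50, 388]);
translate([1954, 304, 0]) cube([50, 50, 388]);


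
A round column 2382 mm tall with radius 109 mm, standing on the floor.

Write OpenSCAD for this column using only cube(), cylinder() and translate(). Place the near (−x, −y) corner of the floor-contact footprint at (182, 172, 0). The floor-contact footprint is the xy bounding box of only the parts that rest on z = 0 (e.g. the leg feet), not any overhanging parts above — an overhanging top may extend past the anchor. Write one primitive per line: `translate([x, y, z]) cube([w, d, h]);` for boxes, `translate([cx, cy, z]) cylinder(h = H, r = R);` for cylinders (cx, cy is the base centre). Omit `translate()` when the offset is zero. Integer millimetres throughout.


translate([291, 281, 0]) cylinder(h = 2382, r = 109);


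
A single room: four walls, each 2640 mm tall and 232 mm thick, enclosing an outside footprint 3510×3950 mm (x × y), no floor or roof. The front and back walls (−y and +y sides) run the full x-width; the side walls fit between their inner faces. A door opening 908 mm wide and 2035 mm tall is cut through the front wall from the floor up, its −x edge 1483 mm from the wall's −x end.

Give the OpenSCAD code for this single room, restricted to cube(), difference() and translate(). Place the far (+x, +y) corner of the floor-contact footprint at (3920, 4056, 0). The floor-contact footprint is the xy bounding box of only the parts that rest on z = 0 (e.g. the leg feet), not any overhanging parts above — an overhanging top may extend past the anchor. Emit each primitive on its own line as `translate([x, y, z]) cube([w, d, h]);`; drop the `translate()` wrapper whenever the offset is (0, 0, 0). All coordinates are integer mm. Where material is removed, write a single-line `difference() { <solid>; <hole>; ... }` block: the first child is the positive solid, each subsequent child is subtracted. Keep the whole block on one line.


difference() { translate([410, 106, 0]) cube([3510, 232, 2640]); translate([1893, 106, 0]) cube([908, 232, 2035]); }
translate([410, 3824, 0]) cube([3510, 232, 2640]);
translate([410, 338, 0]) cube([232, 3486, 2640]);
translate([3688, 338, 0]) cube([232, 3486, 2640]);


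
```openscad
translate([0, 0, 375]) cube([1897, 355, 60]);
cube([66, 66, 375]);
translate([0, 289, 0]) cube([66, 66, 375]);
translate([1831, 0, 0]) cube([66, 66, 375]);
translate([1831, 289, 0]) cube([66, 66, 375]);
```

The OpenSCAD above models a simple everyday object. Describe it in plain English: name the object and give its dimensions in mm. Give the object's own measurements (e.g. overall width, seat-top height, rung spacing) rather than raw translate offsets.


A bench: a 1897×355 mm seat slab, 60 mm thick, top at z = 435 mm, on four 66×66 mm square legs flush with the seat corners and standing on z = 0.


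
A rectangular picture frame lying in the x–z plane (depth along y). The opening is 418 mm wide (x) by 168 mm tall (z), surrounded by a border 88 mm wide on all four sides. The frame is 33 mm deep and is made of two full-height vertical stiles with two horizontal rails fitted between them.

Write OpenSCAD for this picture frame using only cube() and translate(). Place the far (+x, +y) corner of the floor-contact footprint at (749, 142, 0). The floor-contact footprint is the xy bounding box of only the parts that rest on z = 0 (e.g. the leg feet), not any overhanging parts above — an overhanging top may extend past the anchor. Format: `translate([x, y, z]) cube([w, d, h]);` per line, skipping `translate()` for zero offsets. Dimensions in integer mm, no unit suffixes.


translate([155, 109, 0]) cube([88, 33, 344]);
translate([661, 109, 0]) cube([88, 33, 344]);
translate([243, 109, 0]) cube([418, 33, 88]);
translate([243, 109, 256]) cube([418, 33, 88]);


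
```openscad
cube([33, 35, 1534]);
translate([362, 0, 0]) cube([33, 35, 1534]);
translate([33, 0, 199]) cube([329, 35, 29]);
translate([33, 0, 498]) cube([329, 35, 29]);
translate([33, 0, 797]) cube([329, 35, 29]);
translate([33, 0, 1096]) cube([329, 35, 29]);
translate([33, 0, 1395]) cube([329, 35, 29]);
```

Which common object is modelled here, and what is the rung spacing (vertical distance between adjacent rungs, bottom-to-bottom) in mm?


A ladder. The rung spacing is 299 mm.

Two tall 33×35 posts with 5 short bars between them — a ladder. Adjacent rungs sit at z = 199 and z = 498, so the spacing is 498 − 199 = 299 mm.


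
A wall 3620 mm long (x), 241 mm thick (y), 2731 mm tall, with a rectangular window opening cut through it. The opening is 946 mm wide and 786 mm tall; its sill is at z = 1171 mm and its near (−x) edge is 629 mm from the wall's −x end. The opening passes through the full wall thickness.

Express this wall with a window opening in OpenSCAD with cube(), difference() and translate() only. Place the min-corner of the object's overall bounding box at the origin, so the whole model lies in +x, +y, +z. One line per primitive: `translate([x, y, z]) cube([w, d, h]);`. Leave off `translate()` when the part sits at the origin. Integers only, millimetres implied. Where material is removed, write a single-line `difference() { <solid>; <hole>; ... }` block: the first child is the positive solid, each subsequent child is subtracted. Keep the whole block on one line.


difference() { cube([3620, 241, 2731]); translate([629, 0, 1171]) cube([946, 241, 786]); }


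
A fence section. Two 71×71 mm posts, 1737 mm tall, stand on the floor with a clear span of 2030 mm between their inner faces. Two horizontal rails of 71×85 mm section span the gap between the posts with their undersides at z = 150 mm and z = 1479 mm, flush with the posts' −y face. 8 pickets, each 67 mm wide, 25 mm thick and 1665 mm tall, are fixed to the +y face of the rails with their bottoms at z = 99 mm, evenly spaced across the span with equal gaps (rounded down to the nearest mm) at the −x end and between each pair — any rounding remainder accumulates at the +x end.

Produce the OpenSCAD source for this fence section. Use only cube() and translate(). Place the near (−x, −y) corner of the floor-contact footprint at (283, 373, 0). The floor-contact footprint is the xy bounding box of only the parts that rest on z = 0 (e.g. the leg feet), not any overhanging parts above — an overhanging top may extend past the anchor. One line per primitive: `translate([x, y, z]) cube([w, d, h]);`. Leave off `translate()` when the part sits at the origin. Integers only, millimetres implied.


translate([283, 373, 0]) cube([71, 71, 1737]);
translate([2384, 373, 0]) cube([71, 71, 1737]);
translate([354, 373, 150]) cube([2030, 71, 85]);
translate([354, 373, 1479]) cube([2030, 71, 85]);
translate([520, 444, 99]) cube([67, 25, 1665]);
translate([753, 444, 99]) cube([67, 25, 1665]);
translate([986, 444, 99]) cube([67, 25, 1665]);
translate([1219, 444, 99]) cube([67, 25, 1665]);
translate([1452, 444, 99]) cube([67, 25, 1665]);
translate([1685, 444, 99]) cube([67, 25, 1665]);
translate([1918, 444, 99]) cube([67, 25, 1665]);
translate([2151, 444, 99]) cube([67, 25, 1665]);


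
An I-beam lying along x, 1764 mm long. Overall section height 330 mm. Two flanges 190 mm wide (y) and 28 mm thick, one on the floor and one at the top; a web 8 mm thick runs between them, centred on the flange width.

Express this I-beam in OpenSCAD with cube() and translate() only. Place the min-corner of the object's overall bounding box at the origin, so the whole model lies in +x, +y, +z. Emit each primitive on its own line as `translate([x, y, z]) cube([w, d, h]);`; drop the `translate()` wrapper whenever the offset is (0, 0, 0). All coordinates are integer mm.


cube([1764, 190, 28]);
translate([0, 91, 28]) cube([1764, 8, 274]);
translate([0, 0, 302]) cube([1764, 190, 28]);


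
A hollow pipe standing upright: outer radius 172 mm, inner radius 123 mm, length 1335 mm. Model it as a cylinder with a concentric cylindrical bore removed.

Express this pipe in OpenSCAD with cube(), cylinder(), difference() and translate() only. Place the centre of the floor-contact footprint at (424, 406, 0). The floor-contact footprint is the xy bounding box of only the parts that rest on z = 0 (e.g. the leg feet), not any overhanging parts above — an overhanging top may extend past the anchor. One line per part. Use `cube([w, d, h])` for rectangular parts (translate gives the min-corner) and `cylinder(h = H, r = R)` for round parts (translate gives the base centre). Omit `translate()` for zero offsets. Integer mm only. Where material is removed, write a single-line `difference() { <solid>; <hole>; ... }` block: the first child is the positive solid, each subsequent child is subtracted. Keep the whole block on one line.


difference() { translate([424, 406, 0]) cylinder(h = 1335, r = 172); translate([424, 406, 0]) cylinder(h = 1335, r = 123); }


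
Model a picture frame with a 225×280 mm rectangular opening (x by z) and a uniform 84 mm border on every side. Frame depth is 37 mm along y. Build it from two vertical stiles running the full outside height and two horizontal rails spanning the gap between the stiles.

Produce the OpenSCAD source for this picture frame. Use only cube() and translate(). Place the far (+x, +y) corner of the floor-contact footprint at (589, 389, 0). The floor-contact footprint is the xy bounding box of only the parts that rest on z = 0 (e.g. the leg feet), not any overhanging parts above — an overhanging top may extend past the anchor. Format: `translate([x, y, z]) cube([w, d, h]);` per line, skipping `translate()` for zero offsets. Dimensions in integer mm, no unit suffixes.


translate([196, 352, 0]) cube([84, 37, 448]);
translate([505, 352, 0]) cube([84, 37, 448]);
translate([280, 352, 0]) cube([225, 37, 84]);
translate([280, 352, 364]) cube([225, 37, 84]);


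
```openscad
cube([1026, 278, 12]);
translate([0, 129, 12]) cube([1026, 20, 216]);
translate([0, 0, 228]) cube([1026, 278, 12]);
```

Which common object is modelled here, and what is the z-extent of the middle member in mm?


An I-beam. The web height is 216 mm.

Two wide flanges with a thin centred web — an I-beam. Overall 240 mm minus two 12 mm flanges gives a web of 240 − 2·12 = 216 mm.


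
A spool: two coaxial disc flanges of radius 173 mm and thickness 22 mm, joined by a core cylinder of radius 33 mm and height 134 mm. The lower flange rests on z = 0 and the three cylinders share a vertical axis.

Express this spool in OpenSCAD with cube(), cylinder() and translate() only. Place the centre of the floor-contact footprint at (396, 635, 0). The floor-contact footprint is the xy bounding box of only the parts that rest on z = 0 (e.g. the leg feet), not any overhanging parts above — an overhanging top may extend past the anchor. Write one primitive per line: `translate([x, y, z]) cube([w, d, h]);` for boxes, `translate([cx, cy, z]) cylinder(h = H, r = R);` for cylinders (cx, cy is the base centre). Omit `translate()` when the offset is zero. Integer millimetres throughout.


translate([396, 635, 0]) cylinder(h = 22, r = 173);
translate([396, 635, 22]) cylinder(h = 134, r = 33);
translate([396, 635, 156]) cylinder(h = 22, r = 173);


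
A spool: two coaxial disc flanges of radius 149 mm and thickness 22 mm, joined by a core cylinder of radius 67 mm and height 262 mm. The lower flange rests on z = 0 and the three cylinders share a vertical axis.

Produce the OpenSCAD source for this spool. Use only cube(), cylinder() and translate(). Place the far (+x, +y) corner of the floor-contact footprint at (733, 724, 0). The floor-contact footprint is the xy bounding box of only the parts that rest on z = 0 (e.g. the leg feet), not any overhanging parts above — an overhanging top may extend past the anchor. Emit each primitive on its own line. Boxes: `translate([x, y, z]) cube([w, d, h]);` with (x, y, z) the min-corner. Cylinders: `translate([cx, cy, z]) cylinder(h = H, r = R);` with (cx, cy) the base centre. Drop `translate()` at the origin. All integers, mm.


translate([584, 575, 0]) cylinder(h = 22, r = 149);
translate([584, 575, 22]) cylinder(h = 262, r = 67);
translate([584, 575, 284]) cylinder(h = 22, r = 149);


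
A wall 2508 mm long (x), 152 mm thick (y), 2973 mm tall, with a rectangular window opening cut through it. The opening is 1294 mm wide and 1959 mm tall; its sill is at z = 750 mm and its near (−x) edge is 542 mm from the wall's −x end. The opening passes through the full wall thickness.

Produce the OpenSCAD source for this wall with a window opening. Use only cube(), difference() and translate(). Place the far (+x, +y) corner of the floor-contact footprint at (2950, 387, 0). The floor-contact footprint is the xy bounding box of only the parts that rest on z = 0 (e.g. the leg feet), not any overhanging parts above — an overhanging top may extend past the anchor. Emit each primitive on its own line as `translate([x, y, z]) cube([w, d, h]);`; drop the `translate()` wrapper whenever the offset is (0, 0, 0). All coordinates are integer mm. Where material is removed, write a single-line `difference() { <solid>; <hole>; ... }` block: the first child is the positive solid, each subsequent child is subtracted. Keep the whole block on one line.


difference() { translate([442, 235, 0]) cube([2508, 152, 2973]); translate([984, 235, 750]) cube([1294, 152, 1959]); }


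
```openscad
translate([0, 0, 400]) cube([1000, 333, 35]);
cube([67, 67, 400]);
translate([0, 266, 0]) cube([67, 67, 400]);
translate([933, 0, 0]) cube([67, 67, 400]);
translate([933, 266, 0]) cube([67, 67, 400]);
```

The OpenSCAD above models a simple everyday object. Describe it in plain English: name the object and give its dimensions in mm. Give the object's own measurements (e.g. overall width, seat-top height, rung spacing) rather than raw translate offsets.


A bench: a 1000×333 mm seat slab, 35 mm thick, top at z = 435 mm, on four 67×67 mm square legs flush with the seat corners and standing on z = 0.


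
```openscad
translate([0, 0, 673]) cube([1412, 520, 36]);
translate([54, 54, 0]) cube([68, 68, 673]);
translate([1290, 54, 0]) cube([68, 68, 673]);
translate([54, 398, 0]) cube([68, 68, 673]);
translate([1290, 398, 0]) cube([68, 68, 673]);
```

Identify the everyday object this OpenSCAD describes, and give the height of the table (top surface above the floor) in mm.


A table. The table height is 709 mm.

A 1412×520×36 slab sits at z = 673 on four 68 mm square posts — a table. The top surface is at 673 + 36 = 709 mm.


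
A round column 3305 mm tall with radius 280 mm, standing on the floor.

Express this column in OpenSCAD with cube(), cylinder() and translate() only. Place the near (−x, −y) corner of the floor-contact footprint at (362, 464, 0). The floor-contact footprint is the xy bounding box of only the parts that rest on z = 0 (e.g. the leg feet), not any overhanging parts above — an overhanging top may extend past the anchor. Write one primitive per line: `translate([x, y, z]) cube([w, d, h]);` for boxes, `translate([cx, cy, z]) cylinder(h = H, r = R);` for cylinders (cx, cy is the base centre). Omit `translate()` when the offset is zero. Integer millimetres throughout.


translate([642, 744, 0]) cylinder(h = 3305, r = 280);


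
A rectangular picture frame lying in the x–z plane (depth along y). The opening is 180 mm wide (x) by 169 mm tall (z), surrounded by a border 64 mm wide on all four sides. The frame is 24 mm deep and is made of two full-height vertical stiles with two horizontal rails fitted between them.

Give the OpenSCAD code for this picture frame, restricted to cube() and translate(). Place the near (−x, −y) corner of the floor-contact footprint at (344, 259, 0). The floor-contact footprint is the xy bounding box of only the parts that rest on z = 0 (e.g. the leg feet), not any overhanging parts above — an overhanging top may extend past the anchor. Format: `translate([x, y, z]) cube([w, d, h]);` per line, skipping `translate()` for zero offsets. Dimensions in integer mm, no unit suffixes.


translate([344, 259, 0]) cube([64, 24, 297]);
translate([588, 259, 0]) cube([64, 24, 297]);
translate([408, 259, 0]) cube([180, 24, 64]);
translate([408, 259, 233]) cube([180, 24, 64]);


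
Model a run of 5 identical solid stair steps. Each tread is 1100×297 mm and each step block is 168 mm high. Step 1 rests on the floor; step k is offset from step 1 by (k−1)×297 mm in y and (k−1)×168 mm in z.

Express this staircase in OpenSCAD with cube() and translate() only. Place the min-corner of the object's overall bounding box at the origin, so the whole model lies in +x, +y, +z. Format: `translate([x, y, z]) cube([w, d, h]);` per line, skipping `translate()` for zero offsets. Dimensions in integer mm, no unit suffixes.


cube([1100, 297, 168]);
translate([0, 297, 168]) cube([1100, 297, 168]);
translate([0, 594, 336]) cube([1100, 297, 168]);
translate([0, 891, 504]) cube([1100, 297, 168]);
translate([0, 1188, 672]) cube([1100, 297, 168]);


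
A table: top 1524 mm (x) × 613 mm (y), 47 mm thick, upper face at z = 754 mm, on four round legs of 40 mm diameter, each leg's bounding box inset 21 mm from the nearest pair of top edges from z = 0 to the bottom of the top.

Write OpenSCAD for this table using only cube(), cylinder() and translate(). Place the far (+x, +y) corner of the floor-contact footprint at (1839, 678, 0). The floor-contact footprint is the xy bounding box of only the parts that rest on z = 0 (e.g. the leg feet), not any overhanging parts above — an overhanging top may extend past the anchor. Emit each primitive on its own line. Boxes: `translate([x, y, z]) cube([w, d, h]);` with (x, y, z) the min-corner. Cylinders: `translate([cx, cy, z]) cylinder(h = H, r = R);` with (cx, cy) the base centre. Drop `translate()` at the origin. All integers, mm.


translate([336, 86, 707]) cube([1524, 613, 47]);
translate([377, 127, 0]) cylinder(h = 707, r = 20);
translate([1819, 127, 0]) cylinder(h = 707, r = 20);
translate([377, 658, 0]) cylinder(h = 707, r = 20);
translate([1819, 658, 0]) cylinder(h = 707, r = 20);


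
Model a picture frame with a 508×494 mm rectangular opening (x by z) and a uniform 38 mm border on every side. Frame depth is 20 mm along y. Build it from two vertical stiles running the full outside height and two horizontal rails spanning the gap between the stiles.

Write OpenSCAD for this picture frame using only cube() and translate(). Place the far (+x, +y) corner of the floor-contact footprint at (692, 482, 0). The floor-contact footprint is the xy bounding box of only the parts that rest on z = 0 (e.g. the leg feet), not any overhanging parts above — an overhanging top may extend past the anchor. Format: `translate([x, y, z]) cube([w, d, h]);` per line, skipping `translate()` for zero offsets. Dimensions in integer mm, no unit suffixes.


translate([108, 462, 0]) cube([38, 20, 570]);
translate([654, 462, 0]) cube([38, 20, 570]);
translate([146, 462, 0]) cube([508, 20, 38]);
translate([146, 462, 532]) cube([508, 20, 38]);


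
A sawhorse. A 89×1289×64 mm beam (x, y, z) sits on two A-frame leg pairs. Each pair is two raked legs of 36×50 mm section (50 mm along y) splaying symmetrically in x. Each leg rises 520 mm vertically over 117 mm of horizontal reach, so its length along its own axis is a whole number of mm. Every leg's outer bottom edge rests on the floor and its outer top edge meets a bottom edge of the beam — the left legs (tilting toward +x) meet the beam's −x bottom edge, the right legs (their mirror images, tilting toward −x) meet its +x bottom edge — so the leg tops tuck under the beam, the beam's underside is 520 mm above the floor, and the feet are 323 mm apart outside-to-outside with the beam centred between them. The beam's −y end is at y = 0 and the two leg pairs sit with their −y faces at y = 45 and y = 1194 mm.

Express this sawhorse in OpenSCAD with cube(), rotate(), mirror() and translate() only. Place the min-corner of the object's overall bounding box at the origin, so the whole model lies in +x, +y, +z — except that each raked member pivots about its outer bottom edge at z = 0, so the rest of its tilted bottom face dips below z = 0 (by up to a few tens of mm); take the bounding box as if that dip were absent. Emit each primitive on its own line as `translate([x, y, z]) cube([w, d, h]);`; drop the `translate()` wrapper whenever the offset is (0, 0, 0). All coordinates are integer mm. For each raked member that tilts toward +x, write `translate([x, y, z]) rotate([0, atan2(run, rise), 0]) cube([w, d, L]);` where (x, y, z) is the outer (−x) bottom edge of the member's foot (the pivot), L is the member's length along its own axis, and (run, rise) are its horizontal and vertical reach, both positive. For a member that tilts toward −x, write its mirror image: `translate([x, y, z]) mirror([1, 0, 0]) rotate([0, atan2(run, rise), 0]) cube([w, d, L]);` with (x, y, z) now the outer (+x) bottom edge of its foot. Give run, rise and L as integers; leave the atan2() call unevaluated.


// leg length = √(117² + 520²) = 533
// right-leg outer foot x = 2·117 + 89 = 323
// beam min-corner = (117, 0, 520)
translate([117, 0, 520]) cube([89, 1289, 64]);
translate([0, 45, 0]) rotate([0, atan2(117, 520), 0]) cube([36, 50, 533]);
translate([323, 45, 0]) mirror([1, 0, 0]) rotate([0, atan2(117, 520), 0]) cube([36, 50, 533]);
translate([0, 1194, 0]) rotate([0, atan2(117, 520), 0]) cube([36, 50, 533]);
translate([323, 1194, 0]) mirror([1, 0, 0]) rotate([0, atan2(117, 520), 0]) cube([36, 50, 533]);


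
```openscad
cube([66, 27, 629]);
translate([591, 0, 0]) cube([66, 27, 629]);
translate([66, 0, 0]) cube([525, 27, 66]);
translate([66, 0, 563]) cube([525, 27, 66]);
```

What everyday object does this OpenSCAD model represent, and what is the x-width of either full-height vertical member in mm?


A picture frame. The border width is 66 mm.

Four thin pieces enclosing a rectangular opening — a picture frame. The two full-height stiles are 629 mm tall; the top rail sits at z = 563 and is 66 mm tall, so the border above the opening is 629 − 563 = 66 mm, matching the stile x-width.


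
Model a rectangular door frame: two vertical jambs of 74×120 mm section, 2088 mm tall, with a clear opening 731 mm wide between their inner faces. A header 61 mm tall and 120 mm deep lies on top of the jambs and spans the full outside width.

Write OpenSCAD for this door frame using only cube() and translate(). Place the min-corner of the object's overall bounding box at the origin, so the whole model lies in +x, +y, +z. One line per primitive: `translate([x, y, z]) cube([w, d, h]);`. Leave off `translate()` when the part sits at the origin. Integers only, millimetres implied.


cube([74, 120, 2088]);
translate([805, 0, 0]) cube([74, 120, 2088]);
translate([0, 0, 2088]) cube([879, 120, 61]);


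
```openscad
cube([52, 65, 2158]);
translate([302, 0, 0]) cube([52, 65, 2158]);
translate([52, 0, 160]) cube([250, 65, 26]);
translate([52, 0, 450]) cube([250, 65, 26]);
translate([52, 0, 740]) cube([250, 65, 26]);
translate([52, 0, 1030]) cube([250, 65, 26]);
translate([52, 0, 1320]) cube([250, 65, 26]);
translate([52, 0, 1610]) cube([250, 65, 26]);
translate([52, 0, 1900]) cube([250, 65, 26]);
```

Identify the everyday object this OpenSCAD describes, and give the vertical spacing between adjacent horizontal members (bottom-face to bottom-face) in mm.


A ladder. The rung spacing is 290 mm.

Two tall 52×65 posts with 7 short bars between them — a ladder. Adjacent rungs sit at z = 160 and z = 450, so the spacing is 450 − 160 = 290 mm.


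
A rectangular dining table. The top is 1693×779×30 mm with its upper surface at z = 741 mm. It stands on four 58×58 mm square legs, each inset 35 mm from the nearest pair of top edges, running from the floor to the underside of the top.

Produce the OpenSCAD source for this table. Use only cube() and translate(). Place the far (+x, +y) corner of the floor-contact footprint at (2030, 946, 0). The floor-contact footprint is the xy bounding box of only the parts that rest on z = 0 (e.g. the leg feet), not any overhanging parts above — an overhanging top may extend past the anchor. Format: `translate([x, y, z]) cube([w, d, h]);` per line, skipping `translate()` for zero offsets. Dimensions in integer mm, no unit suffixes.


translate([372, 202, 711]) cube([1693, 779, 30]);
translate([407, 237, 0]) cube([58, 58, 711]);
translate([1972, 237, 0]) cube([58, 58, 711]);
translate([407, 888, 0]) cube([58, 58, 711]);
translate([1972, 888, 0]) cube([58, 58, 711]);


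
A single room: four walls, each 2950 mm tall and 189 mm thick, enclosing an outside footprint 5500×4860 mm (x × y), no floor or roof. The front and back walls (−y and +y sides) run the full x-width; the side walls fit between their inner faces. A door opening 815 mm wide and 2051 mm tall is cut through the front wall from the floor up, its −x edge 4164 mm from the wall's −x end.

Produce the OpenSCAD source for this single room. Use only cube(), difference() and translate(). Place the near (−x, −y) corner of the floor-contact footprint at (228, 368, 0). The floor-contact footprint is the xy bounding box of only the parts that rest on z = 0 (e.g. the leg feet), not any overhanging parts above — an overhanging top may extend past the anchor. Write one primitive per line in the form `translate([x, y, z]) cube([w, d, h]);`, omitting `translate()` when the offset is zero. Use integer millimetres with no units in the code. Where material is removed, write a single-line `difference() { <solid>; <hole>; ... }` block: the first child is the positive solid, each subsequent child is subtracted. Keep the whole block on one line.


difference() { translate([228, 368, 0]) cube([5500, 189, 2950]); translate([4392, 368, 0]) cube([815, 189, 2051]); }
translate([228, 5039, 0]) cube([5500, 189, 2950]);
translate([228, 557, 0]) cube([189, 4482, 2950]);
translate([5539, 557, 0]) cube([189, 4482, 2950]);


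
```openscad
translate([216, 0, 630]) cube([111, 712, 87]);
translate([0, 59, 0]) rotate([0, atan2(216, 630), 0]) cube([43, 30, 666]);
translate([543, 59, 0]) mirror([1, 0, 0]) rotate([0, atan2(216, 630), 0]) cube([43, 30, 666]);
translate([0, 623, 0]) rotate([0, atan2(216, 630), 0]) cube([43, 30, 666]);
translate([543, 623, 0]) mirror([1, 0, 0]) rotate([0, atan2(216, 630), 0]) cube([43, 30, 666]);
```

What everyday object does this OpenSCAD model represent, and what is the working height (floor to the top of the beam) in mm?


A sawhorse. The overall height is 717 mm.

A beam across two mirrored pairs of raked legs — a sawhorse. The beam's underside is at z = 630 (matching the legs' vertical rise in atan2(216, 630)) and the beam is 87 mm tall, so its top is at 630 + 87 = 717 mm. The raked legs top out at the beam's underside, so that is the highest point.


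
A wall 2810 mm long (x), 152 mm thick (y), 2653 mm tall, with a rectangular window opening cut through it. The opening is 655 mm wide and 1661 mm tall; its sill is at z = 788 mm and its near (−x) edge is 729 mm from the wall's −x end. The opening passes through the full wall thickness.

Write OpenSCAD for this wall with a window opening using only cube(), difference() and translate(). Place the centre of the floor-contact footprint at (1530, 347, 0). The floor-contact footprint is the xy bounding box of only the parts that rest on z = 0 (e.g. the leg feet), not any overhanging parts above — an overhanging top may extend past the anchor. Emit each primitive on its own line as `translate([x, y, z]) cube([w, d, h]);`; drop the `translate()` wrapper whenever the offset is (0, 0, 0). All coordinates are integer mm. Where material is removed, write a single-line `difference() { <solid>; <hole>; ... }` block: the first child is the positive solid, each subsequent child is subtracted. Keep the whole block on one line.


difference() { translate([125, 271, 0]) cube([2810, 152, 2653]); translate([854, 271, 788]) cube([655, 152, 1661]); }


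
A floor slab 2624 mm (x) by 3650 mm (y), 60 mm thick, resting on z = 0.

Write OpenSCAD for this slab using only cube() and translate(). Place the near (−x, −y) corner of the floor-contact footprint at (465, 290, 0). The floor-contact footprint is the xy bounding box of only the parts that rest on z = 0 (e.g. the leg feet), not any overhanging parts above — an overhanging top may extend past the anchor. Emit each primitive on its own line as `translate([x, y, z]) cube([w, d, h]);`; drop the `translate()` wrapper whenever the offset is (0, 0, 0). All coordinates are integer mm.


translate([465, 290, 0]) cube([2624, 3650, 60]);


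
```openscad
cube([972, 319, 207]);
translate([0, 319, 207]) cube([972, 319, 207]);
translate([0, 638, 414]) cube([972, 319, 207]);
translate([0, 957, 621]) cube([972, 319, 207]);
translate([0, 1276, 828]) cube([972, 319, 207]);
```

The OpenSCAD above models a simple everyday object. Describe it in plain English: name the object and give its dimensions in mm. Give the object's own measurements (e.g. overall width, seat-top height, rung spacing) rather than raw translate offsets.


A straight staircase of 5 solid steps. Each step is 972 mm wide (x), 319 mm deep (y, the going) and 207 mm tall (the rise). The first step rests on the floor; each subsequent step sits one going further in +y and one rise higher in +z, directly behind and above the previous step with no overlap.


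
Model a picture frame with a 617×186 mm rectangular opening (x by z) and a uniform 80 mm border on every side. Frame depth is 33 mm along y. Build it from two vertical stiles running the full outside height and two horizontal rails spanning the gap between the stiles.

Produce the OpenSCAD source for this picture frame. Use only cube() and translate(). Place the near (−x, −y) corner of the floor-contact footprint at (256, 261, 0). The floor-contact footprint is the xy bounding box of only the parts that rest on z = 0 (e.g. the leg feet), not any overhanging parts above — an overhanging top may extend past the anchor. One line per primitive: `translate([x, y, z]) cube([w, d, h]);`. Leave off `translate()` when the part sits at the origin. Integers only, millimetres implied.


translate([256, 261, 0]) cube([80, 33, 346]);
translate([953, 261, 0]) cube([80, 33, 346]);
translate([336, 261, 0]) cube([617, 33, 80]);
translate([336, 261, 266]) cube([617, 33, 80]);
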